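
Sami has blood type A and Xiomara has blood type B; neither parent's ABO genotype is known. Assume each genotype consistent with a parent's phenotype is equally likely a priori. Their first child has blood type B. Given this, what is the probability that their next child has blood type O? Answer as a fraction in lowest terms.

Possible genotypes: Sami ∈ {I^A I^A, I^A i}; Xiomara ∈ {I^B I^B, I^B i}.
Weight each parental genotype pair by prior × P(type-B child):
  I^A i × I^B I^B: posterior weight 2/3; P(next child type O) = 0.
  I^A i × I^B i: posterior weight 1/3; P(next child type O) = 1/4.
Weighted sum = 1/12.

1/12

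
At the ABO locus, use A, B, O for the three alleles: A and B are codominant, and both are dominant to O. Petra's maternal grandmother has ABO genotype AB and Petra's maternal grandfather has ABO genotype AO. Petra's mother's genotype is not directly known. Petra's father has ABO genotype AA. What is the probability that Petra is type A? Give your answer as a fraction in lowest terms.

3/4

Petra's mother's ABO genotype from AB × AO: 1/4 AA, 1/4 AB, 1/4 AO, 1/4 BO.
Crossing each possibility with the father AA and summing P(type A): 1/4·1 + 1/4·1/2 + 1/4·1 + 1/4·1/2 = 3/4.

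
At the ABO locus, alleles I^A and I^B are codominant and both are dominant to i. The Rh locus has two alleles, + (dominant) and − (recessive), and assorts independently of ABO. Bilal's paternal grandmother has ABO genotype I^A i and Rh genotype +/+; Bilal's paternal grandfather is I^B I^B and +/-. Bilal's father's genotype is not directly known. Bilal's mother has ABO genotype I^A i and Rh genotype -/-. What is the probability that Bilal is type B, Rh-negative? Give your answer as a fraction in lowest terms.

1/16

Bilal's father's ABO genotype from I^A i × I^B I^B: 1/2 I^A I^B, 1/2 I^B i.
Crossing each possibility with the mother I^A i and summing P(type B): 1/2·1/4 + 1/2·1/4 = 1/4.
Similarly for Rh via the father's Rh distribution: P(Rh-) = 1/4.
Independent loci: 1/4 × 1/4 = 1/16.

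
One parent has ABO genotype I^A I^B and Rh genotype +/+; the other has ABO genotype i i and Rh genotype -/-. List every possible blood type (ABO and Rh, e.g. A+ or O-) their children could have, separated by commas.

A+, B+

Gametes from I^A I^B × i i give offspring ABO genotypes I^A i, I^B i, i.e. phenotypes A, B.
Rh cross +/+ × -/- → phenotypes Rh+.
Combining independently: A+, B+.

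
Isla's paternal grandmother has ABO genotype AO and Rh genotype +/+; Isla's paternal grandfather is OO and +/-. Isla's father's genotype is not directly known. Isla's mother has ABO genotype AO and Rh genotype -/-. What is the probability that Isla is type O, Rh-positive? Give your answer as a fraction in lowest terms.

Isla's father's ABO genotype from AO × OO: 1/2 AO, 1/2 OO.
Crossing each possibility with the mother AO and summing P(type O): 1/2·1/4 + 1/2·1/2 = 3/8.
Similarly for Rh via the father's Rh distribution: P(Rh+) = 3/4.
Independent loci: 3/8 × 3/4 = 9/32.

9/32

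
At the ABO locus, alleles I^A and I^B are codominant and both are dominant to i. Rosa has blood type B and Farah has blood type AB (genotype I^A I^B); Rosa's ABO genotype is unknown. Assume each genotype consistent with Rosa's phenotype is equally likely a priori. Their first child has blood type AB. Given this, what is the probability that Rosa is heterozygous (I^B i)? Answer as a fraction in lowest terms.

Possible genotypes: Rosa ∈ {I^B I^B, I^B i}; Farah ∈ {I^A I^B}.
Weight each parental genotype pair by prior × P(type-AB child):
  I^B I^B × I^A I^B: posterior weight 2/3.
  I^B i × I^A I^B: posterior weight 1/3.
Sum the posterior weight over pairs where Rosa is I^B i: 1/3.

1/3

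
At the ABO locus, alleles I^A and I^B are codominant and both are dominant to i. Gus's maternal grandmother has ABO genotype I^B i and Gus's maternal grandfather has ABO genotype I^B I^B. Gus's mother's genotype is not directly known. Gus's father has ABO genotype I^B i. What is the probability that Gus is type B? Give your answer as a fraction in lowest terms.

7/8

Gus's mother's ABO genotype from I^B i × I^B I^B: 1/2 I^B I^B, 1/2 I^B i.
Crossing each possibility with the father I^B i and summing P(type B): 1/2·1 + 1/2·3/4 = 7/8.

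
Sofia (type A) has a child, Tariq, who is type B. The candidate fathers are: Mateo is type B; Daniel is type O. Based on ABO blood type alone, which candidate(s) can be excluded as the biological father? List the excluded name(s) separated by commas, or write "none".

Daniel

A candidate is excluded only if no genotype consistent with his phenotype could produce a type B child with a type A mother.
Daniel (type O): no genotype consistent with that phenotype can produce a type-B child with a type-A mother.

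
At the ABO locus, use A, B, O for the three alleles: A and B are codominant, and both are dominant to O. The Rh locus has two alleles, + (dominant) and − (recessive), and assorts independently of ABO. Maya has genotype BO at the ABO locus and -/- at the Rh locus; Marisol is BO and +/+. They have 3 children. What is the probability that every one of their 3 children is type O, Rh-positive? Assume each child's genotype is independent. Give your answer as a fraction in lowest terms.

1/64

ABO cross BO × BO → 1/4 O, 3/4 B.
Rh cross -/- × +/+ → 1 Rh+; so P(type O, Rh-positive) = 1/4 × 1 = 1/4 per child.
All 3 independent: (1/4)^3 = 1/64.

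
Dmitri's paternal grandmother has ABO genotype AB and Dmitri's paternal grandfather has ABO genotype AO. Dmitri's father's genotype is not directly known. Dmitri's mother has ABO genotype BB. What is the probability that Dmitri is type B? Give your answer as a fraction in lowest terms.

Dmitri's father's ABO genotype from AB × AO: 1/4 AA, 1/4 AB, 1/4 AO, 1/4 BO.
Crossing each possibility with the mother BB and summing P(type B): 1/4·0 + 1/4·1/2 + 1/4·1/2 + 1/4·1 = 1/2.

1/2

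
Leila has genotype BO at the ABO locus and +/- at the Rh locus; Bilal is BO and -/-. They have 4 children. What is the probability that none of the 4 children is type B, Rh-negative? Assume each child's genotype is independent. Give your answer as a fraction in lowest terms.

ABO cross BO × BO → 1/4 O, 3/4 B.
Rh cross +/- × -/- → 1/2 Rh+, 1/2 Rh-; so P(type B, Rh-negative) = 3/4 × 1/2 = 3/8 per child.
P(not type B, Rh-negative) = 5/8 for one child; (5/8)^4 = 625/4096.

625/4096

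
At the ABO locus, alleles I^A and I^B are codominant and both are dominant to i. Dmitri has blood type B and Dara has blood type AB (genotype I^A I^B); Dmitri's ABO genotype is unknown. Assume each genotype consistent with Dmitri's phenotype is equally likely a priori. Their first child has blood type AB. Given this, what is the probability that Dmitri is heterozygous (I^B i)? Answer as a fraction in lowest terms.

1/3

Possible genotypes: Dmitri ∈ {I^B I^B, I^B i}; Dara ∈ {I^A I^B}.
Weight each parental genotype pair by prior × P(type-AB child):
  I^B I^B × I^A I^B: posterior weight 2/3.
  I^B i × I^A I^B: posterior weight 1/3.
Sum the posterior weight over pairs where Dmitri is I^B i: 1/3.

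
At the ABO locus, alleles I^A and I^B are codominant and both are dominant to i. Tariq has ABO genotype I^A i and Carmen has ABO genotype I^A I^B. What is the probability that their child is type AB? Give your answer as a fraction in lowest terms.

1/4

ABO cross I^A i × I^A I^B → offspring phenotypes: 1/2 A, 1/4 B, 1/4 AB.
So P(type AB) = 1/4.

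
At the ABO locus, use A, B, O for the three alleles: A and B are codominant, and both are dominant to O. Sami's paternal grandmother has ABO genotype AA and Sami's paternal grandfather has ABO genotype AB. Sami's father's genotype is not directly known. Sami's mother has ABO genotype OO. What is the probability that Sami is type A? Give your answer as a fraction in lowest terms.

3/4

Sami's father's ABO genotype from AA × AB: 1/2 AA, 1/2 AB.
Crossing each possibility with the mother OO and summing P(type A): 1/2·1 + 1/2·1/2 = 3/4.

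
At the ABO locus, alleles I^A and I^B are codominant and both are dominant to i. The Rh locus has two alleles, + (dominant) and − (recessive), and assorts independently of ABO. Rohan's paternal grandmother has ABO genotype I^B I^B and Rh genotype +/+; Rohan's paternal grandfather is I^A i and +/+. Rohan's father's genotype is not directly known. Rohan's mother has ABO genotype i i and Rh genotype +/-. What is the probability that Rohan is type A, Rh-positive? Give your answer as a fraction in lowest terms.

Rohan's father's ABO genotype from I^B I^B × I^A i: 1/2 I^A I^B, 1/2 I^B i.
Crossing each possibility with the mother i i and summing P(type A): 1/2·1/2 + 1/2·0 = 1/4.
Similarly for Rh via the father's Rh distribution: P(Rh+) = 1.
Independent loci: 1/4 × 1 = 1/4.

1/4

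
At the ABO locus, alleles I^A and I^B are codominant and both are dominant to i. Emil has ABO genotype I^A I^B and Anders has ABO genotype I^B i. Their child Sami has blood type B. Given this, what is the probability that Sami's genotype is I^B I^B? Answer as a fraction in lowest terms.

1/2

Cross I^A I^B × I^B i → 1/4 I^A I^B, 1/4 I^A i, 1/4 I^B I^B, 1/4 I^B i.
Type-B genotypes among offspring: I^B I^B (1/4), I^B i (1/4); total 1/2.
P(I^B I^B | type B) = (1/4) / (1/2) = 1/2.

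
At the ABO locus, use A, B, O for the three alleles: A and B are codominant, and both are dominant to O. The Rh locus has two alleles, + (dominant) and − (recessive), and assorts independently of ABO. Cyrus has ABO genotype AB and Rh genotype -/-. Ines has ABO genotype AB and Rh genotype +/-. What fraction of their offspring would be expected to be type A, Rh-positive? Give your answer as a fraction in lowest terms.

ABO cross AB × AB → offspring phenotypes: 1/4 A, 1/4 B, 1/2 AB.
Rh cross -/- × +/- → 1/2 Rh+, 1/2 Rh-.
Independent loci: P(type A, Rh-positive) = 1/4 × 1/2 = 1/8.

1/8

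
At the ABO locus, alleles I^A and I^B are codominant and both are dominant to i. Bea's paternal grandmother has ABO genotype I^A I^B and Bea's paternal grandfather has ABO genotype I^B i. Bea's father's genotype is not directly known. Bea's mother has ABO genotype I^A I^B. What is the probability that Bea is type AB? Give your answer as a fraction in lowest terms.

Bea's father's ABO genotype from I^A I^B × I^B i: 1/4 I^A I^B, 1/4 I^A i, 1/4 I^B I^B, 1/4 I^B i.
Crossing each possibility with the mother I^A I^B and summing P(type AB): 1/4·1/2 + 1/4·1/4 + 1/4·1/2 + 1/4·1/4 = 3/8.

3/8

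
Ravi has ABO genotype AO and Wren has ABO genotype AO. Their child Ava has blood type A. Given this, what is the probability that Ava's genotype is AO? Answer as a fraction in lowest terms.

Cross AO × AO → 1/4 AA, 1/2 AO, 1/4 OO.
Type-A genotypes among offspring: AA (1/4), AO (1/2); total 3/4.
P(AO | type A) = (1/2) / (3/4) = 2/3.

2/3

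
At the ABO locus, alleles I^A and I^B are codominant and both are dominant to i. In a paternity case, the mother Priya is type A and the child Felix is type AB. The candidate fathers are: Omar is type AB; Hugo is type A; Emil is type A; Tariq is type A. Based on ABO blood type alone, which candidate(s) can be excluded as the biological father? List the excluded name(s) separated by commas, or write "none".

Hugo, Emil, Tariq

A candidate is excluded only if no genotype consistent with his phenotype could produce a type AB child with a type A mother.
Hugo (type A): no genotype consistent with that phenotype can produce a type-AB child with a type-A mother.
Emil (type A): no genotype consistent with that phenotype can produce a type-AB child with a type-A mother.
Tariq (type A): no genotype consistent with that phenotype can produce a type-AB child with a type-A mother.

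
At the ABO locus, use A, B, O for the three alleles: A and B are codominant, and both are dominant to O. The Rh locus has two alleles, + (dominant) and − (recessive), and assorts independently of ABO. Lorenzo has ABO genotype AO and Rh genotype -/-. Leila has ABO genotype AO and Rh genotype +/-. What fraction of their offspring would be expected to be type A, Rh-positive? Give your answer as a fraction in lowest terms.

ABO cross AO × AO → offspring phenotypes: 1/4 O, 3/4 A.
Rh cross -/- × +/- → 1/2 Rh+, 1/2 Rh-.
Independent loci: P(type A, Rh-positive) = 3/4 × 1/2 = 3/8.

3/8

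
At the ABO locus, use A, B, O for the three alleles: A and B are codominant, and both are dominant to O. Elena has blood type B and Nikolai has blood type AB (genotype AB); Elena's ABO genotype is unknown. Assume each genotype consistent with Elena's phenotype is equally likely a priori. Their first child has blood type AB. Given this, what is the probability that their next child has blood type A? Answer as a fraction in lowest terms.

1/12

Possible genotypes: Elena ∈ {BB, BO}; Nikolai ∈ {AB}.
Weight each parental genotype pair by prior × P(type-AB child):
  BB × AB: posterior weight 2/3; P(next child type A) = 0.
  BO × AB: posterior weight 1/3; P(next child type A) = 1/4.
Weighted sum = 1/12.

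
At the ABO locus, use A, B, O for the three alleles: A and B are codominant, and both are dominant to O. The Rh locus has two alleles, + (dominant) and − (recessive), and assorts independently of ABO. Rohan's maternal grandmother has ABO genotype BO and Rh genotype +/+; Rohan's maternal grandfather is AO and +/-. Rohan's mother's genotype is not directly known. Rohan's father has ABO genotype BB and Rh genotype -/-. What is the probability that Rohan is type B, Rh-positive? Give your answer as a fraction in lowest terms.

Rohan's mother's ABO genotype from BO × AO: 1/4 AB, 1/4 AO, 1/4 BO, 1/4 OO.
Crossing each possibility with the father BB and summing P(type B): 1/4·1/2 + 1/4·1/2 + 1/4·1 + 1/4·1 = 3/4.
Similarly for Rh via the mother's Rh distribution: P(Rh+) = 3/4.
Independent loci: 3/4 × 3/4 = 9/16.

9/16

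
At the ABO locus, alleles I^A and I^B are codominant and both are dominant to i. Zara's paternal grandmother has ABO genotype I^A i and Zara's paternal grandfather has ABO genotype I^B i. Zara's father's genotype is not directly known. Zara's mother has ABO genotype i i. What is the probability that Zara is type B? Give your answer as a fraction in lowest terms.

1/4

Zara's father's ABO genotype from I^A i × I^B i: 1/4 I^A I^B, 1/4 I^A i, 1/4 I^B i, 1/4 i i.
Crossing each possibility with the mother i i and summing P(type B): 1/4·1/2 + 1/4·0 + 1/4·1/2 + 1/4·0 = 1/4.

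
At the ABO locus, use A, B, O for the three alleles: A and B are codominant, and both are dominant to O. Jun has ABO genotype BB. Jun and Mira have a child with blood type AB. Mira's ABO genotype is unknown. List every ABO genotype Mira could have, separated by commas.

AA, AB, AO

For each candidate genotype of Mira, check whether crossing it with BB can produce every observed child phenotype.
  AA → possible child types {AB} ✓
  AB → possible child types {B, AB} ✓
  AO → possible child types {B, AB} ✓
  BB → possible child types {B} ✗
  BO → possible child types {B} ✗
  OO → possible child types {B} ✗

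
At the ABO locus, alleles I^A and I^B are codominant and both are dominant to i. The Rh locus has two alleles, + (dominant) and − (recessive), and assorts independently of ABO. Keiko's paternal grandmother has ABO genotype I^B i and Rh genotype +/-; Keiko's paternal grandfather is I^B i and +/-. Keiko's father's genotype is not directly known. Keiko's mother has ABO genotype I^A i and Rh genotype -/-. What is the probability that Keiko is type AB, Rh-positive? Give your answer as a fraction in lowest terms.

Keiko's father's ABO genotype from I^B i × I^B i: 1/4 I^B I^B, 1/2 I^B i, 1/4 i i.
Crossing each possibility with the mother I^A i and summing P(type AB): 1/4·1/2 + 1/2·1/4 + 1/4·0 = 1/4.
Similarly for Rh via the father's Rh distribution: P(Rh+) = 1/2.
Independent loci: 1/4 × 1/2 = 1/8.

1/8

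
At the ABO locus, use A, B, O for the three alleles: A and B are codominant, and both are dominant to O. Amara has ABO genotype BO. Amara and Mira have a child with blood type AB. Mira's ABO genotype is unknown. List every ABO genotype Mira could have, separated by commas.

For each candidate genotype of Mira, check whether crossing it with BO can produce every observed child phenotype.
  AA → possible child types {A, AB} ✓
  AB → possible child types {A, B, AB} ✓
  AO → possible child types {O, A, B, AB} ✓
  BB → possible child types {B} ✗
  BO → possible child types {O, B} ✗
  OO → possible child types {O, B} ✗

AA, AB, AO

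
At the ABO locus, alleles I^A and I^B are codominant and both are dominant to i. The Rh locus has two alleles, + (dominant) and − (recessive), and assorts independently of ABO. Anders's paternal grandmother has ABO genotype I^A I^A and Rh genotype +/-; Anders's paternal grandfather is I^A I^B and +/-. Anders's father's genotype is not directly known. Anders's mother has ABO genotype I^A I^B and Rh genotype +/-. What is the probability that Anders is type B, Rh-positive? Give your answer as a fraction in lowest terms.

3/32

Anders's father's ABO genotype from I^A I^A × I^A I^B: 1/2 I^A I^A, 1/2 I^A I^B.
Crossing each possibility with the mother I^A I^B and summing P(type B): 1/2·0 + 1/2·1/4 = 1/8.
Similarly for Rh via the father's Rh distribution: P(Rh+) = 3/4.
Independent loci: 1/8 × 3/4 = 3/32.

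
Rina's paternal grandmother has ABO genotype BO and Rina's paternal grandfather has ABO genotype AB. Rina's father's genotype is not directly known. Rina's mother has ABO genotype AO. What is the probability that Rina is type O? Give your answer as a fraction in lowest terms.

1/8

Rina's father's ABO genotype from BO × AB: 1/4 AB, 1/4 AO, 1/4 BB, 1/4 BO.
Crossing each possibility with the mother AO and summing P(type O): 1/4·0 + 1/4·1/4 + 1/4·0 + 1/4·1/4 = 1/8.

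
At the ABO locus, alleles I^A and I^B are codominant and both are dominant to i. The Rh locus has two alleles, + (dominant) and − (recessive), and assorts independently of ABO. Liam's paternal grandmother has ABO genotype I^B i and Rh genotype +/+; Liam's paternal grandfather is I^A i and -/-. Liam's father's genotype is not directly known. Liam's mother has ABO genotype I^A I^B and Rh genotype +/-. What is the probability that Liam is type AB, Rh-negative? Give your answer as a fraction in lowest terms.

Liam's father's ABO genotype from I^B i × I^A i: 1/4 I^A I^B, 1/4 I^A i, 1/4 I^B i, 1/4 i i.
Crossing each possibility with the mother I^A I^B and summing P(type AB): 1/4·1/2 + 1/4·1/4 + 1/4·1/4 + 1/4·0 = 1/4.
Similarly for Rh via the father's Rh distribution: P(Rh-) = 1/4.
Independent loci: 1/4 × 1/4 = 1/16.

1/16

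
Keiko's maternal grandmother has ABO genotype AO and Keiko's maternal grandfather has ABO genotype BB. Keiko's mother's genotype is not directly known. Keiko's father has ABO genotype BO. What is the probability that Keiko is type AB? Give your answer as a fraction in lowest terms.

1/8

Keiko's mother's ABO genotype from AO × BB: 1/2 AB, 1/2 BO.
Crossing each possibility with the father BO and summing P(type AB): 1/2·1/4 + 1/2·0 = 1/8.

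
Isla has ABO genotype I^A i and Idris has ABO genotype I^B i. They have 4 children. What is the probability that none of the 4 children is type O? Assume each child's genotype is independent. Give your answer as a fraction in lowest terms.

81/256

ABO cross I^A i × I^B i → 1/4 O, 1/4 A, 1/4 B, 1/4 AB.
So P(type O) = 1/4 per child.
P(not type O) = 3/4 for one child; (3/4)^4 = 81/256.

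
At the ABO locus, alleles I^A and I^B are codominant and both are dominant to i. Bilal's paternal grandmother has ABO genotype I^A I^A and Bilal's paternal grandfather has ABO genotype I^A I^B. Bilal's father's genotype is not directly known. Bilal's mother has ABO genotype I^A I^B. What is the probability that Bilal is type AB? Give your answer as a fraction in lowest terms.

Bilal's father's ABO genotype from I^A I^A × I^A I^B: 1/2 I^A I^A, 1/2 I^A I^B.
Crossing each possibility with the mother I^A I^B and summing P(type AB): 1/2·1/2 + 1/2·1/2 = 1/2.

1/2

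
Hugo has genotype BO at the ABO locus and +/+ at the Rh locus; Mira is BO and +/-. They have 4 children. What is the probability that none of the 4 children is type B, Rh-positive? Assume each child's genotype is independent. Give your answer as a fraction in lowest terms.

ABO cross BO × BO → 1/4 O, 3/4 B.
Rh cross +/+ × +/- → 1 Rh+; so P(type B, Rh-positive) = 3/4 × 1 = 3/4 per child.
P(not type B, Rh-positive) = 1/4 for one child; (1/4)^4 = 1/256.

1/256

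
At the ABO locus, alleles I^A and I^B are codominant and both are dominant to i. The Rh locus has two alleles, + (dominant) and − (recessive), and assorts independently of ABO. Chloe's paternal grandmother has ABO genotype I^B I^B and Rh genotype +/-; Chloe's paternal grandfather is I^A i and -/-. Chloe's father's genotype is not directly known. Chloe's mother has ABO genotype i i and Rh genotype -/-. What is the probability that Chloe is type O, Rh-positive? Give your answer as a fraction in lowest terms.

1/16

Chloe's father's ABO genotype from I^B I^B × I^A i: 1/2 I^A I^B, 1/2 I^B i.
Crossing each possibility with the mother i i and summing P(type O): 1/2·0 + 1/2·1/2 = 1/4.
Similarly for Rh via the father's Rh distribution: P(Rh+) = 1/4.
Independent loci: 1/4 × 1/4 = 1/16.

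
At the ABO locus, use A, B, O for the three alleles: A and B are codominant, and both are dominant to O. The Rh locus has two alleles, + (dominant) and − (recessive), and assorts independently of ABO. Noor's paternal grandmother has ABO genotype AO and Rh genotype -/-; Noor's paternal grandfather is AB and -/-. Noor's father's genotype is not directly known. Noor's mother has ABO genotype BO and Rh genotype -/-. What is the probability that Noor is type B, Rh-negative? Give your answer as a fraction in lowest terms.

3/8

Noor's father's ABO genotype from AO × AB: 1/4 AA, 1/4 AB, 1/4 AO, 1/4 BO.
Crossing each possibility with the mother BO and summing P(type B): 1/4·0 + 1/4·1/2 + 1/4·1/4 + 1/4·3/4 = 3/8.
Similarly for Rh via the father's Rh distribution: P(Rh-) = 1.
Independent loci: 3/8 × 1 = 3/8.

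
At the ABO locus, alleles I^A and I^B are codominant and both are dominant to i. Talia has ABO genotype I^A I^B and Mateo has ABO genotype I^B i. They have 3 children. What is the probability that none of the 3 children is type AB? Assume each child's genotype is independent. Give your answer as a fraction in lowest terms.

ABO cross I^A I^B × I^B i → 1/4 A, 1/2 B, 1/4 AB.
So P(type AB) = 1/4 per child.
P(not type AB) = 3/4 for one child; (3/4)^3 = 27/64.

27/64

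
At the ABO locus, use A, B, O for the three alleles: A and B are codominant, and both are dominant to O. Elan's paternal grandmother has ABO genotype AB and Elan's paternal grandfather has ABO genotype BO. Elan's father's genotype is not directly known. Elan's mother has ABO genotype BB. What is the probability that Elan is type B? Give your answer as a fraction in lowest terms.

3/4

Elan's father's ABO genotype from AB × BO: 1/4 AB, 1/4 AO, 1/4 BB, 1/4 BO.
Crossing each possibility with the mother BB and summing P(type B): 1/4·1/2 + 1/4·1/2 + 1/4·1 + 1/4·1 = 3/4.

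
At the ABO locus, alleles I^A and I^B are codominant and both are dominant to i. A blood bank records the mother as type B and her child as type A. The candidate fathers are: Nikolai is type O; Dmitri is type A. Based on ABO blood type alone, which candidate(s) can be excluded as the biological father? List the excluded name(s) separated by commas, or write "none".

A candidate is excluded only if no genotype consistent with his phenotype could produce a type A child with a type B mother.
Nikolai (type O): no genotype consistent with that phenotype can produce a type-A child with a type-B mother.

Nikolai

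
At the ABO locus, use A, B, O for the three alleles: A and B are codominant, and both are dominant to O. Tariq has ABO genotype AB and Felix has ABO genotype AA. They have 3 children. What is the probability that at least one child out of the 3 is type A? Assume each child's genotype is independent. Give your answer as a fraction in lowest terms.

ABO cross AB × AA → 1/2 A, 1/2 AB.
So P(type A) = 1/2 per child.
P(none) = (1/2)^3 = 1/8; P(at least one) = 1 − 1/8 = 7/8.

7/8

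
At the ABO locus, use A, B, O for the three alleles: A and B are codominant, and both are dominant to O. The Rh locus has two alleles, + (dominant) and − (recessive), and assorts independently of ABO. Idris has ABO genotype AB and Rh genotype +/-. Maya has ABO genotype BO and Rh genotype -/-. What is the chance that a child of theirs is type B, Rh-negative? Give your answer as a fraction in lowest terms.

ABO cross AB × BO → offspring phenotypes: 1/4 A, 1/2 B, 1/4 AB.
Rh cross +/- × -/- → 1/2 Rh+, 1/2 Rh-.
Independent loci: P(type B, Rh-negative) = 1/2 × 1/2 = 1/4.

1/4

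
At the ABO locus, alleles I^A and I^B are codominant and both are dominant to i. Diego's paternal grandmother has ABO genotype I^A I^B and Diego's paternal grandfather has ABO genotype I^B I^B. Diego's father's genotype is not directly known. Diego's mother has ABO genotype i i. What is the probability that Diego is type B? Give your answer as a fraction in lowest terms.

Diego's father's ABO genotype from I^A I^B × I^B I^B: 1/2 I^A I^B, 1/2 I^B I^B.
Crossing each possibility with the mother i i and summing P(type B): 1/2·1/2 + 1/2·1 = 3/4.

3/4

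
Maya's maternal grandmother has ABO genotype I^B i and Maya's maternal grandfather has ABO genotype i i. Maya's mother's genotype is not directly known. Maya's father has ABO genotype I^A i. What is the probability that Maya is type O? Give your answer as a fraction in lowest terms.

3/8

Maya's mother's ABO genotype from I^B i × i i: 1/2 I^B i, 1/2 i i.
Crossing each possibility with the father I^A i and summing P(type O): 1/2·1/4 + 1/2·1/2 = 3/8.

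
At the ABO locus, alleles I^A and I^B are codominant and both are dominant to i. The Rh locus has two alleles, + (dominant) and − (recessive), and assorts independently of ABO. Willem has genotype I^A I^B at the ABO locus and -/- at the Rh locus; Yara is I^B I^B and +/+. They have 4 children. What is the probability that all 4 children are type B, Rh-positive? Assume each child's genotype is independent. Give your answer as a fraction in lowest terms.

ABO cross I^A I^B × I^B I^B → 1/2 B, 1/2 AB.
Rh cross -/- × +/+ → 1 Rh+; so P(type B, Rh-positive) = 1/2 × 1 = 1/2 per child.
All 4 independent: (1/2)^4 = 1/16.

1/16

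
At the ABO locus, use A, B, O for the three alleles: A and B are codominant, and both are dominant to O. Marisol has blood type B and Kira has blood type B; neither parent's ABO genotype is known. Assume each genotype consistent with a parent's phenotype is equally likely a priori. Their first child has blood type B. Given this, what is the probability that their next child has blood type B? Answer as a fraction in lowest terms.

Possible genotypes: Marisol ∈ {BB, BO}; Kira ∈ {BB, BO}.
Weight each parental genotype pair by prior × P(type-B child):
  BB × BB: posterior weight 4/15; P(next child type B) = 1.
  BB × BO: posterior weight 4/15; P(next child type B) = 1.
  BO × BB: posterior weight 4/15; P(next child type B) = 1.
  BO × BO: posterior weight 1/5; P(next child type B) = 3/4.
Weighted sum = 19/20.

19/20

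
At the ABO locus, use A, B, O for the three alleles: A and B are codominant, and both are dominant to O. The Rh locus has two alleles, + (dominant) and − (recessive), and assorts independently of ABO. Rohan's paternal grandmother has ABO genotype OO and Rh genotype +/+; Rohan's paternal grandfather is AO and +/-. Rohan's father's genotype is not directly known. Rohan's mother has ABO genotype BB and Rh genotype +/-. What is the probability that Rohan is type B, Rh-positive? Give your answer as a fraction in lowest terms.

Rohan's father's ABO genotype from OO × AO: 1/2 AO, 1/2 OO.
Crossing each possibility with the mother BB and summing P(type B): 1/2·1/2 + 1/2·1 = 3/4.
Similarly for Rh via the father's Rh distribution: P(Rh+) = 7/8.
Independent loci: 3/4 × 7/8 = 21/32.

21/32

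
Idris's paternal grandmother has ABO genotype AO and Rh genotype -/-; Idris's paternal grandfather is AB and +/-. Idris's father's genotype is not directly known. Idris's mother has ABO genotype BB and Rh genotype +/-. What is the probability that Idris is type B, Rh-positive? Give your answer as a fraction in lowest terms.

5/16

Idris's father's ABO genotype from AO × AB: 1/4 AA, 1/4 AB, 1/4 AO, 1/4 BO.
Crossing each possibility with the mother BB and summing P(type B): 1/4·0 + 1/4·1/2 + 1/4·1/2 + 1/4·1 = 1/2.
Similarly for Rh via the father's Rh distribution: P(Rh+) = 5/8.
Independent loci: 1/2 × 5/8 = 5/16.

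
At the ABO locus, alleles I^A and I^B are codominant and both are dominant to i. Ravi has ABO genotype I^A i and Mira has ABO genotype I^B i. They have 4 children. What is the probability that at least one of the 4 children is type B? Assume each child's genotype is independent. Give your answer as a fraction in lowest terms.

ABO cross I^A i × I^B i → 1/4 O, 1/4 A, 1/4 B, 1/4 AB.
So P(type B) = 1/4 per child.
P(none) = (3/4)^4 = 81/256; P(at least one) = 1 − 81/256 = 175/256.

175/256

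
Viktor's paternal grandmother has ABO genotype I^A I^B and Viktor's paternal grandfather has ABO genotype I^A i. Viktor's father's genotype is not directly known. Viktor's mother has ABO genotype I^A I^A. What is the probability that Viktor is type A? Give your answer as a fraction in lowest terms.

3/4

Viktor's father's ABO genotype from I^A I^B × I^A i: 1/4 I^A I^A, 1/4 I^A I^B, 1/4 I^A i, 1/4 I^B i.
Crossing each possibility with the mother I^A I^A and summing P(type A): 1/4·1 + 1/4·1/2 + 1/4·1 + 1/4·1/2 = 3/4.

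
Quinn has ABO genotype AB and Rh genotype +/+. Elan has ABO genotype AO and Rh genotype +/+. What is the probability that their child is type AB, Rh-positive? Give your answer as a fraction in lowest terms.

1/4

ABO cross AB × AO → offspring phenotypes: 1/2 A, 1/4 B, 1/4 AB.
Rh cross +/+ × +/+ → 1 Rh+.
Independent loci: P(type AB, Rh-positive) = 1/4 × 1 = 1/4.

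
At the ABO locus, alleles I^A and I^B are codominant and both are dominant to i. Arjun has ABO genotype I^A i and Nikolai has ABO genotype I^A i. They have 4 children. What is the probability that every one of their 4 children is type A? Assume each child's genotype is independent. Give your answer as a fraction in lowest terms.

ABO cross I^A i × I^A i → 1/4 O, 3/4 A.
So P(type A) = 3/4 per child.
All 4 independent: (3/4)^4 = 81/256.

81/256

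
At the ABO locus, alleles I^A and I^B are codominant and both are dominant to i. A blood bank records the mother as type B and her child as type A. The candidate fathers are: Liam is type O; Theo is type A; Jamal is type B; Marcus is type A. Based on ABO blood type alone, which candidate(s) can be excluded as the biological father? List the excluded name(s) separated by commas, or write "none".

Liam, Jamal

A candidate is excluded only if no genotype consistent with his phenotype could produce a type A child with a type B mother.
Liam (type O): no genotype consistent with that phenotype can produce a type-A child with a type-B mother.
Jamal (type B): no genotype consistent with that phenotype can produce a type-A child with a type-B mother.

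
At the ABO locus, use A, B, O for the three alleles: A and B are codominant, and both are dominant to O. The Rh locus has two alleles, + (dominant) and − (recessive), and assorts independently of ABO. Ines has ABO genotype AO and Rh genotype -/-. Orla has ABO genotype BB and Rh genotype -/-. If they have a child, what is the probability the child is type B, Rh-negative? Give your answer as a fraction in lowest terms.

1/2

ABO cross AO × BB → offspring phenotypes: 1/2 B, 1/2 AB.
Rh cross -/- × -/- → 1 Rh-.
Independent loci: P(type B, Rh-negative) = 1/2 × 1 = 1/2.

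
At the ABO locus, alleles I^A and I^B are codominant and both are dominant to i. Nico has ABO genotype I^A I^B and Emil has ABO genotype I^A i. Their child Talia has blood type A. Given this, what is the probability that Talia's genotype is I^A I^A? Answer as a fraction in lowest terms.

1/2

Cross I^A I^B × I^A i → 1/4 I^A I^A, 1/4 I^A I^B, 1/4 I^A i, 1/4 I^B i.
Type-A genotypes among offspring: I^A I^A (1/4), I^A i (1/4); total 1/2.
P(I^A I^A | type A) = (1/4) / (1/2) = 1/2.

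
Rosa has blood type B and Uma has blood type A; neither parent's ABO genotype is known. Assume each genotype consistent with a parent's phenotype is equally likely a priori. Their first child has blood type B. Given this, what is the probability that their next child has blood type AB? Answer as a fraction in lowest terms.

Possible genotypes: Rosa ∈ {I^B I^B, I^B i}; Uma ∈ {I^A I^A, I^A i}.
Weight each parental genotype pair by prior × P(type-B child):
  I^B I^B × I^A i: posterior weight 2/3; P(next child type AB) = 1/2.
  I^B i × I^A i: posterior weight 1/3; P(next child type AB) = 1/4.
Weighted sum = 5/12.

5/12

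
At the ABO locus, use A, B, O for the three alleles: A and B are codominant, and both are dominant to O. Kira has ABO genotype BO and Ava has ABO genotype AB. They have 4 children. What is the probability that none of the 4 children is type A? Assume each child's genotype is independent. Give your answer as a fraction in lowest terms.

ABO cross BO × AB → 1/4 A, 1/2 B, 1/4 AB.
So P(type A) = 1/4 per child.
P(not type A) = 3/4 for one child; (3/4)^4 = 81/256.

81/256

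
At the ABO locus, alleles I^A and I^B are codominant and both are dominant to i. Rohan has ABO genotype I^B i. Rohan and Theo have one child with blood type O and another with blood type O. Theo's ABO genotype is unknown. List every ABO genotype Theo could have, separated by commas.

I^A i, I^B i, i i

For each candidate genotype of Theo, check whether crossing it with I^B i can produce every observed child phenotype.
  I^A I^A → possible child types {A, AB} ✗
  I^A I^B → possible child types {A, B, AB} ✗
  I^A i → possible child types {O, A, B, AB} ✓
  I^B I^B → possible child types {B} ✗
  I^B i → possible child types {O, B} ✓
  i i → possible child types {O, B} ✓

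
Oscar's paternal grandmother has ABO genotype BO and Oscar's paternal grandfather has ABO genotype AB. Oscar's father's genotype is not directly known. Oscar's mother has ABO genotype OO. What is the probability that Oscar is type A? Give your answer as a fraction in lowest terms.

1/4

Oscar's father's ABO genotype from BO × AB: 1/4 AB, 1/4 AO, 1/4 BB, 1/4 BO.
Crossing each possibility with the mother OO and summing P(type A): 1/4·1/2 + 1/4·1/2 + 1/4·0 + 1/4·0 = 1/4.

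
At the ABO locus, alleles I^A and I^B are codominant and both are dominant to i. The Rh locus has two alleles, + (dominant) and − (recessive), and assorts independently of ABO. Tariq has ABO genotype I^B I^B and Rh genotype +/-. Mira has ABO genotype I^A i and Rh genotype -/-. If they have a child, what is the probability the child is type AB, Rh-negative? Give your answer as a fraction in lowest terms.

1/4

ABO cross I^B I^B × I^A i → offspring phenotypes: 1/2 B, 1/2 AB.
Rh cross +/- × -/- → 1/2 Rh+, 1/2 Rh-.
Independent loci: P(type AB, Rh-negative) = 1/2 × 1/2 = 1/4.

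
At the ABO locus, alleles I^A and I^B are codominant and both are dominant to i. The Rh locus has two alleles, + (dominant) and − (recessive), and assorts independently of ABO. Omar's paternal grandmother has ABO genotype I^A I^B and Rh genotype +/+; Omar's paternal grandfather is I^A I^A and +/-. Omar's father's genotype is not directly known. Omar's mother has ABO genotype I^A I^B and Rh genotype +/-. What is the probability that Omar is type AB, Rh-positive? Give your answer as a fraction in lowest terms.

Omar's father's ABO genotype from I^A I^B × I^A I^A: 1/2 I^A I^A, 1/2 I^A I^B.
Crossing each possibility with the mother I^A I^B and summing P(type AB): 1/2·1/2 + 1/2·1/2 = 1/2.
Similarly for Rh via the father's Rh distribution: P(Rh+) = 7/8.
Independent loci: 1/2 × 7/8 = 7/16.

7/16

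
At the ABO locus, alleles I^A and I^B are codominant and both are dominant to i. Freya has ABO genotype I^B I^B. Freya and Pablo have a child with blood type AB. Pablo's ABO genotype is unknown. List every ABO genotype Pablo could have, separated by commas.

For each candidate genotype of Pablo, check whether crossing it with I^B I^B can produce every observed child phenotype.
  I^A I^A → possible child types {AB} ✓
  I^A I^B → possible child types {B, AB} ✓
  I^A i → possible child types {B, AB} ✓
  I^B I^B → possible child types {B} ✗
  I^B i → possible child types {B} ✗
  i i → possible child types {B} ✗

I^A I^A, I^A I^B, I^A i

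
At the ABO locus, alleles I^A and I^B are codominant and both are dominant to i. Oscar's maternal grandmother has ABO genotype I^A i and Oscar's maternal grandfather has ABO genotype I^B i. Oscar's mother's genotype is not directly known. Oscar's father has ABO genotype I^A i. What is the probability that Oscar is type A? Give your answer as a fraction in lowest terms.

Oscar's mother's ABO genotype from I^A i × I^B i: 1/4 I^A I^B, 1/4 I^A i, 1/4 I^B i, 1/4 i i.
Crossing each possibility with the father I^A i and summing P(type A): 1/4·1/2 + 1/4·3/4 + 1/4·1/4 + 1/4·1/2 = 1/2.

1/2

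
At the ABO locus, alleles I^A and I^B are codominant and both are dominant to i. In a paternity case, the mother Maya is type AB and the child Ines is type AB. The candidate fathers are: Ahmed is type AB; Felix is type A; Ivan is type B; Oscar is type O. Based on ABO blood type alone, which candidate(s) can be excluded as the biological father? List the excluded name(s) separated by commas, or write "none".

Oscar

A candidate is excluded only if no genotype consistent with his phenotype could produce a type AB child with a type AB mother.
Oscar (type O): no genotype consistent with that phenotype can produce a type-AB child with a type-AB mother.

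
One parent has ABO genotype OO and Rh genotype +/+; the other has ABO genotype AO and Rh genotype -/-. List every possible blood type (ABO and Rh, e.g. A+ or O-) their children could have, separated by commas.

Gametes from OO × AO give offspring ABO genotypes AO, OO, i.e. phenotypes O, A.
Rh cross +/+ × -/- → phenotypes Rh+.
Combining independently: O+, A+.

O+, A+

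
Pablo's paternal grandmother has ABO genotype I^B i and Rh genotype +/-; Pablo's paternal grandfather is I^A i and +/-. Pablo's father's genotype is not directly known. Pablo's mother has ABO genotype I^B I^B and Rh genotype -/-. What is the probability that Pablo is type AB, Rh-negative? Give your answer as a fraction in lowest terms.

1/8

Pablo's father's ABO genotype from I^B i × I^A i: 1/4 I^A I^B, 1/4 I^A i, 1/4 I^B i, 1/4 i i.
Crossing each possibility with the mother I^B I^B and summing P(type AB): 1/4·1/2 + 1/4·1/2 + 1/4·0 + 1/4·0 = 1/4.
Similarly for Rh via the father's Rh distribution: P(Rh-) = 1/2.
Independent loci: 1/4 × 1/2 = 1/8.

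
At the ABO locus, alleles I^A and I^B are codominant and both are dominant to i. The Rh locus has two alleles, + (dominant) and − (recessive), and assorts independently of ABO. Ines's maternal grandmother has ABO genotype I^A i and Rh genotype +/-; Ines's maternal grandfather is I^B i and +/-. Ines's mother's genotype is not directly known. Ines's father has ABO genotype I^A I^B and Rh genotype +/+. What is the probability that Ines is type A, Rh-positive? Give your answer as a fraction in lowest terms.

3/8

Ines's mother's ABO genotype from I^A i × I^B i: 1/4 I^A I^B, 1/4 I^A i, 1/4 I^B i, 1/4 i i.
Crossing each possibility with the father I^A I^B and summing P(type A): 1/4·1/4 + 1/4·1/2 + 1/4·1/4 + 1/4·1/2 = 3/8.
Similarly for Rh via the mother's Rh distribution: P(Rh+) = 1.
Independent loci: 3/8 × 1 = 3/8.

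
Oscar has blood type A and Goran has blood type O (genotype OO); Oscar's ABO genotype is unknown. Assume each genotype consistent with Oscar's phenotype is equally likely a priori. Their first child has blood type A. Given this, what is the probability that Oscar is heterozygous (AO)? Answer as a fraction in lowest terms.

Possible genotypes: Oscar ∈ {AA, AO}; Goran ∈ {OO}.
Weight each parental genotype pair by prior × P(type-A child):
  AA × OO: posterior weight 2/3.
  AO × OO: posterior weight 1/3.
Sum the posterior weight over pairs where Oscar is AO: 1/3.

1/3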